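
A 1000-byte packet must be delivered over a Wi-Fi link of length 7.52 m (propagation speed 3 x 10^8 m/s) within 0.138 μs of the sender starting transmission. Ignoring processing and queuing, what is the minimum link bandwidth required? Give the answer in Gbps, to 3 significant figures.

L = 8000 bits.
Propagation delay = 7.52 / 300000000 = 0.0250667 μs.
Transmission budget = 0.138 − 0.0250667 = 0.112933 μs.
R ≥ L / t_tx = 8000 bits / 1.12933e-07 s = 70.8 Gbps.

70.8 Gbps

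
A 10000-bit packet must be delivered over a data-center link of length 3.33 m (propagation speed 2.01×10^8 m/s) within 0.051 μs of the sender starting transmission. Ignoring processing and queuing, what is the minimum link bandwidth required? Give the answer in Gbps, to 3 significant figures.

290 Gbps

Propagation delay = 3.33 / 2.01e+08 = 0.0165672 μs.
Transmission budget = 0.051 − 0.0165672 = 0.0344328 μs.
R ≥ L / t_tx = 10000 bits / 3.44328e-08 s = 290 Gbps.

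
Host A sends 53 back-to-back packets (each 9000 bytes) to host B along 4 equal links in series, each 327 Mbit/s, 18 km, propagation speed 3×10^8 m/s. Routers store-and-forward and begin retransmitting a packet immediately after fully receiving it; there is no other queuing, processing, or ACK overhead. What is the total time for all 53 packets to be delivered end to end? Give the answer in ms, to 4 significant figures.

12.57 ms

Per-hop transmission t_tx = L/R = 72000/327000000 = 0.220183 ms.
Per-hop propagation t_prop = 18000/300000000 = 0.06 ms.
Pipeline fill: first packet needs 4·t_tx to clear all hops; remaining 52 packets each add one t_tx.
Total = (4+53-1)·t_tx + 4·t_prop = 56·0.220183 + 4·0.06 = 12.57 ms.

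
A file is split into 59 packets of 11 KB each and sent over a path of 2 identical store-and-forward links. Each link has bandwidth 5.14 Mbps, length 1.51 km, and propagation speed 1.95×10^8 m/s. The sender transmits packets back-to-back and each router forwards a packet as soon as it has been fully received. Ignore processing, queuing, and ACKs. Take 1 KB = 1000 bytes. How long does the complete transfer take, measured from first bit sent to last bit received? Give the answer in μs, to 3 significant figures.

Per-hop transmission t_tx = L/R = 88000/5140000 = 17120.6 μs.
Per-hop propagation t_prop = 1510/195000000 = 7.74359 μs.
Pipeline fill: first packet needs 2·t_tx to clear all hops; remaining 58 packets each add one t_tx.
Total = (2+59-1)·t_tx + 2·t_prop = 60·17120.6 + 2·7.74359 = 1030000 μs.

1030000 μs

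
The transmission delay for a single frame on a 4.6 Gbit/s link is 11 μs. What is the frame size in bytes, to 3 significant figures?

6330 bytes

L = R × t_tx = 4600000000 b/s × 1.1e-05 s = 50600 bits.
In bytes: 50600 / 8 = 6330 bytes.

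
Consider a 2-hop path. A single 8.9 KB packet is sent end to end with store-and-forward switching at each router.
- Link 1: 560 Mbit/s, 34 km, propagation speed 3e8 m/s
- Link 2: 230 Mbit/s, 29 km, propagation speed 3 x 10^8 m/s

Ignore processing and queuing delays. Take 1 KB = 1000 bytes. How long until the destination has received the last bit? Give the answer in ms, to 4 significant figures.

L = 71200 bits.
Transmission delays (L/R per hop): 0.127143, 0.309565 ms; sum = 0.436708 ms.
Propagation delays (d/s per hop): 0.113333, 0.0966667 ms; sum = 0.21 ms.
End-to-end = 0.6467 ms.

0.6467 ms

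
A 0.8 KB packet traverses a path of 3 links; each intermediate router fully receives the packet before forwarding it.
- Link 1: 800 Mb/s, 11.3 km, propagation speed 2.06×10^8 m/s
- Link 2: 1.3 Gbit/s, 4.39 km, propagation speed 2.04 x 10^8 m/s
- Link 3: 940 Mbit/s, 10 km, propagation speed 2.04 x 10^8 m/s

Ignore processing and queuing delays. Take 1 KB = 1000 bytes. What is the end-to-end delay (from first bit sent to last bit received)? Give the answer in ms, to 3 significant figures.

0.145 ms

L = 6400 bits.
Transmission delays (L/R per hop): 0.008, 0.00492308, 0.00680851 ms; sum = 0.0197316 ms.
Propagation delays (d/s per hop): 0.0548544, 0.0215196, 0.0490196 ms; sum = 0.125394 ms.
End-to-end = 0.145 ms.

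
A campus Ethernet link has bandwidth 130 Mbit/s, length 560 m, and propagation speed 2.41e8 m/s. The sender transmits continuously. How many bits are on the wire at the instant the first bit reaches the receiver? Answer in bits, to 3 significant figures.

302 bits

Propagation delay = 560 / 241000000 = 2.32365e-06 s.
BDP = R × t_prop = 130000000 × 2.32365e-06 = 302.075 bits.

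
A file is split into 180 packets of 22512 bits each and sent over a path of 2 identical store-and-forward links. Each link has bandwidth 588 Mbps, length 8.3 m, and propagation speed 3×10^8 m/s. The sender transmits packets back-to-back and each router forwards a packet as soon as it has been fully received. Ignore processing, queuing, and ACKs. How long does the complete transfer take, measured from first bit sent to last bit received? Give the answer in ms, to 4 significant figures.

6.930 ms

Per-hop transmission t_tx = L/R = 22512/588000000 = 0.0382857 ms.
Per-hop propagation t_prop = 8.3/300000000 = 2.76667e-05 ms.
Pipeline fill: first packet needs 2·t_tx to clear all hops; remaining 179 packets each add one t_tx.
Total = (2+180-1)·t_tx + 2·t_prop = 181·0.0382857 + 2·2.76667e-05 = 6.930 ms.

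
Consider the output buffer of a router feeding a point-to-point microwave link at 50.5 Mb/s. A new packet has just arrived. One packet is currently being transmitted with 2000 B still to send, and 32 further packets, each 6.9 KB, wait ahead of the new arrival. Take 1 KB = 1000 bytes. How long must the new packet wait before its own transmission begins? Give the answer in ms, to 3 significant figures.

35.3 ms

Each queued packet: L/R = 55200/50500000 = 1.09307 ms.
32 queued → 34.9782 ms.
Plus remaining 16000 bits of current packet: 0.316832 ms.
Queuing delay = 35.3 ms.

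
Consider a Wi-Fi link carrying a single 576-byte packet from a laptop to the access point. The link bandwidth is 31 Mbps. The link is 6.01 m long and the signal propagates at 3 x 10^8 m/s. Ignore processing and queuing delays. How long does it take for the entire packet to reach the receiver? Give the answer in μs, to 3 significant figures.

L = 576 × 8 = 4608 bits.
Transmission delay = L/R = 4608 / 31000000 = 148.645 μs.
Propagation delay = d/s = 6.01 m / 300000000 m/s = 0.0200333 μs.
Total = 149 μs.

149 μs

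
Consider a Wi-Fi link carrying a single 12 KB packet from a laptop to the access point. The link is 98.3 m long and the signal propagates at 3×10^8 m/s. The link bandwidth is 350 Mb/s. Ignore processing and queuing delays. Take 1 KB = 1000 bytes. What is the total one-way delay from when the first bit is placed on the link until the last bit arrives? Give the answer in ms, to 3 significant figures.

0.275 ms

L = 96000 bits.
Transmission delay = L/R = 96000 / 350000000 = 0.274286 ms.
Propagation delay = d/s = 98.3 m / 300000000 m/s = 0.000327667 ms.
Total = 0.275 ms.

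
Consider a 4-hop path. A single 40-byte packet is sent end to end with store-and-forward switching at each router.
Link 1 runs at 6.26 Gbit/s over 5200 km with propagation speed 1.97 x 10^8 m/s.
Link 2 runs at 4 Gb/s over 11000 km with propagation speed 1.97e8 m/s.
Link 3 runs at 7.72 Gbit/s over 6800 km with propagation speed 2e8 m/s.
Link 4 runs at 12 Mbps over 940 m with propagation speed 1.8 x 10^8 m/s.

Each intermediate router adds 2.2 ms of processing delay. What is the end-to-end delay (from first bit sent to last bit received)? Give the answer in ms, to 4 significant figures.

L = 40 × 8 = 320 bits.
Transmission delays (L/R per hop): 5.11182e-05, 8e-05, 4.14508e-05, 0.0266667 ms; sum = 0.0268392 ms.
Propagation delays (d/s per hop): 26.3959, 55.8376, 34, 0.00522222 ms; sum = 116.239 ms.
Processing at 3 router(s): 3 × 2.2 ms = 6.6 ms.
End-to-end = 122.9 ms.

122.9 ms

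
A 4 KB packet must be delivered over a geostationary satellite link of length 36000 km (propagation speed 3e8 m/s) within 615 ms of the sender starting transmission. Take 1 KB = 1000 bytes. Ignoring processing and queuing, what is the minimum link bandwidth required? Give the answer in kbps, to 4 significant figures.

L = 32000 bits.
Propagation delay = 36000000 / 300000000 = 120 ms.
Transmission budget = 615 − 120 = 495 ms.
R ≥ L / t_tx = 32000 bits / 0.495 s = 64.65 kbps.

64.65 kbps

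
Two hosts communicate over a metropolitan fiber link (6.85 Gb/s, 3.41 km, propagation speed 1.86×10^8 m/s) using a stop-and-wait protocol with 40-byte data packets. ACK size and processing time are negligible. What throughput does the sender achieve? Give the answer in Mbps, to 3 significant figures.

t_tx = L/R = 320/6850000000 = 4.67153e-08 s.
t_prop = 3410/186000000 = 1.83333e-05 s; RTT = 3.66667e-05 s.
Cycle = t_tx + RTT = 3.67134e-05 s.
Throughput = L / cycle = 320 / 3.67134e-05 = 8.72 Mbps.

8.72 Mbps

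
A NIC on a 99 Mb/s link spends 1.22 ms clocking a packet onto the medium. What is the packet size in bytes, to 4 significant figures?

15100 bytes

L = R × t_tx = 99000000 b/s × 0.00122 s = 120780 bits.
In bytes: 120780 / 8 = 15100 bytes.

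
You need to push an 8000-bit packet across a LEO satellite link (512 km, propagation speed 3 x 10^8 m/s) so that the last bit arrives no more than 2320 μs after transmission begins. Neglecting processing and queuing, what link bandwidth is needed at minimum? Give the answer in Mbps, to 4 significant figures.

13.04 Mbps

Propagation delay = 512000 / 300000000 = 1706.67 μs.
Transmission budget = 2320 − 1706.67 = 613.333 μs.
R ≥ L / t_tx = 8000 bits / 0.000613333 s = 13.04 Mbps.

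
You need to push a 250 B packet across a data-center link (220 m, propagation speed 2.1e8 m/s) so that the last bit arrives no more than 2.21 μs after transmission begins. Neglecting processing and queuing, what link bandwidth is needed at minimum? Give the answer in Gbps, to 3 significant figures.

1.72 Gbps

L = 2000 bits.
Propagation delay = 220 / 210000000 = 1.04762 μs.
Transmission budget = 2.21 − 1.04762 = 1.16238 μs.
R ≥ L / t_tx = 2000 bits / 1.16238e-06 s = 1.72 Gbps.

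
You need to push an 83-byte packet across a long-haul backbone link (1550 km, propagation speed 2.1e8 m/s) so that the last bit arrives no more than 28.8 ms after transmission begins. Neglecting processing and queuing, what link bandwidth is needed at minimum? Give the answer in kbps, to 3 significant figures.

31.0 kbps

L = 664 bits.
Propagation delay = 1550000 / 210000000 = 7.38095 ms.
Transmission budget = 28.8 − 7.38095 = 21.419 ms.
R ≥ L / t_tx = 664 bits / 0.021419 s = 31.0 kbps.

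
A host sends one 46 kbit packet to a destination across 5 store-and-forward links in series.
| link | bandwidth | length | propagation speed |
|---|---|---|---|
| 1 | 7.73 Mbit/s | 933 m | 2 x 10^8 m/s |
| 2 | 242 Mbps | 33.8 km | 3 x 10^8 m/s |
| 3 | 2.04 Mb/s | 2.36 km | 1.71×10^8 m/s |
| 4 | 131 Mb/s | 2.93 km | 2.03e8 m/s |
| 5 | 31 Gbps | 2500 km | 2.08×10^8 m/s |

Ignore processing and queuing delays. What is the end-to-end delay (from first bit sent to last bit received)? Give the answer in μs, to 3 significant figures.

L = 46000 bits.
Transmission delays (L/R per hop): 5950.84, 190.083, 22549, 351.145, 1.48387 μs; sum = 29042.6 μs.
Propagation delays (d/s per hop): 4.665, 112.667, 13.8012, 14.4335, 12019.2 μs; sum = 12164.8 μs.
End-to-end = 41200 μs.

41200 μs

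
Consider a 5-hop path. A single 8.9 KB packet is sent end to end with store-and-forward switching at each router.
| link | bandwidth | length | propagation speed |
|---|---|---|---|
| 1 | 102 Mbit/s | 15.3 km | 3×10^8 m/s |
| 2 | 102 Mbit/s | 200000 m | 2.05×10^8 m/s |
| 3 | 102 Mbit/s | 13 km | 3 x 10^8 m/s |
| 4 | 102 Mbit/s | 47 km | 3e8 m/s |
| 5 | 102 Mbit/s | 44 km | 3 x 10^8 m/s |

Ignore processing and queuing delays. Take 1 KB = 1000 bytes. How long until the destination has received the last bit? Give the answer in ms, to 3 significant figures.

L = 71200 bits.
Transmission delay per hop = L/R = 71200/102000000 = 0.698039 ms; 5 hops → 3.4902 ms.
Propagation delays (d/s per hop): 0.051, 0.97561, 0.0433333, 0.156667, 0.146667 ms; sum = 1.37328 ms.
End-to-end = 4.86 ms.

4.86 ms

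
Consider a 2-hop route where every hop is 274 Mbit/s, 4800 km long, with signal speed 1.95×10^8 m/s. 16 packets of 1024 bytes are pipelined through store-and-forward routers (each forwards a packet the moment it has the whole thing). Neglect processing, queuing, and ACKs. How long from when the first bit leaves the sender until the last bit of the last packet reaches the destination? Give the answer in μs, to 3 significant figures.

49700 μs

Per-hop transmission t_tx = L/R = 8192/274000000 = 29.8978 μs.
Per-hop propagation t_prop = 4800000/195000000 = 24615.4 μs.
Pipeline fill: first packet needs 2·t_tx to clear all hops; remaining 15 packets each add one t_tx.
Total = (2+16-1)·t_tx + 2·t_prop = 17·29.8978 + 2·24615.4 = 49700 μs.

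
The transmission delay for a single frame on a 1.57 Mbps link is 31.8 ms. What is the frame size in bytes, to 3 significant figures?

6240 bytes

L = R × t_tx = 1570000 b/s × 0.0318 s = 49926 bits.
In bytes: 49926 / 8 = 6240 bytes.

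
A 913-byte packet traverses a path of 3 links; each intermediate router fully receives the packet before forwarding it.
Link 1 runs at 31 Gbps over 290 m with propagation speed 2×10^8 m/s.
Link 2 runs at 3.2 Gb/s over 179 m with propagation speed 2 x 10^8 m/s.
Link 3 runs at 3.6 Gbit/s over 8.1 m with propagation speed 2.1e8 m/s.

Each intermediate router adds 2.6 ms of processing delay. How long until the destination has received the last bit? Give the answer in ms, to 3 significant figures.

L = 913 × 8 = 7304 bits.
Transmission delays (L/R per hop): 0.000235613, 0.0022825, 0.00202889 ms; sum = 0.004547 ms.
Propagation delays (d/s per hop): 0.00145, 0.000895, 3.85714e-05 ms; sum = 0.00238357 ms.
Processing at 2 router(s): 2 × 2.6 ms = 5.2 ms.
End-to-end = 5.21 ms.

5.21 ms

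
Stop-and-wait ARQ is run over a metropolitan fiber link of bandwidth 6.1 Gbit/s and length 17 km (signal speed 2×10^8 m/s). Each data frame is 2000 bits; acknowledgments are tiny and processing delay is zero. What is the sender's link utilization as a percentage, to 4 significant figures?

t_tx = L/R = 2000/6100000000 = 3.27869e-07 s.
t_prop = 17000/200000000 = 8.5e-05 s; RTT = 0.00017 s.
Cycle = t_tx + RTT = 0.000170328 s.
Utilization = t_tx / cycle = 3.27869e-07/0.000170328 = 0.1925 %.

0.1925 %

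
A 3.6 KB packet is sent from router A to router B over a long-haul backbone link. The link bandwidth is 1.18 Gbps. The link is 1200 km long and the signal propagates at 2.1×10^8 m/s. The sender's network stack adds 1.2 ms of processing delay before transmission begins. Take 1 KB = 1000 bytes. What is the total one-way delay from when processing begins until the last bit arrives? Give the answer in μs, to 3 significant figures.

L = 28800 bits.
Transmission delay = L/R = 28800 / 1180000000 = 24.4068 μs.
Propagation delay = d/s = 1200000 m / 210000000 m/s = 5714.29 μs.
Plus processing delay 1.2 ms = 1200 μs.
Total = 6940 μs.

6940 μs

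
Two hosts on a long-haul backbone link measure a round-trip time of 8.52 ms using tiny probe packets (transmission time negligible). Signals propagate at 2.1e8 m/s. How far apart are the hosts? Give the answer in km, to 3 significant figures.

895 km

One-way propagation = RTT/2 = 4.26 ms.
d = s × t = 210000000 × 0.00426 = 895 km.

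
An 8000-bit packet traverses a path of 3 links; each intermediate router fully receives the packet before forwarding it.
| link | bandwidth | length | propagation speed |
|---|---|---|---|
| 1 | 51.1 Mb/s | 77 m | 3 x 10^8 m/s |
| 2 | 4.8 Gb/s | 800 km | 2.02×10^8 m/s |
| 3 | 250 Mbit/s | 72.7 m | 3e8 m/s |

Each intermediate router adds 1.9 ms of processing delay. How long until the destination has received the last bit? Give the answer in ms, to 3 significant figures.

Transmission delays (L/R per hop): 0.156556, 0.00166667, 0.032 ms; sum = 0.190222 ms.
Propagation delays (d/s per hop): 0.000256667, 3.9604, 0.000242333 ms; sum = 3.9609 ms.
Processing at 2 router(s): 2 × 1.9 ms = 3.8 ms.
End-to-end = 7.95 ms.

7.95 ms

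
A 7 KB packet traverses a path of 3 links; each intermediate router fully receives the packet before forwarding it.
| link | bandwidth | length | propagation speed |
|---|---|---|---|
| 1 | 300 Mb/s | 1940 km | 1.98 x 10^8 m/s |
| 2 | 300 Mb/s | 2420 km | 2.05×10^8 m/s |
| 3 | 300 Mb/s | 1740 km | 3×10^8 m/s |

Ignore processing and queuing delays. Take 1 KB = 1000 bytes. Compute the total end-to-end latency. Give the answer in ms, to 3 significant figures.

28.0 ms

L = 56000 bits.
Transmission delay per hop = L/R = 56000/300000000 = 0.186667 ms; 3 hops → 0.56 ms.
Propagation delays (d/s per hop): 9.79798, 11.8049, 5.8 ms; sum = 27.4029 ms.
End-to-end = 28.0 ms.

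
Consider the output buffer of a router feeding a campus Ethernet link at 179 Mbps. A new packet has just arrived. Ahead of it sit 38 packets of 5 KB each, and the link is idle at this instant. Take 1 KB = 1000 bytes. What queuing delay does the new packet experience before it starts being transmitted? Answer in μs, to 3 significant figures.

8490 μs

Each queued packet: L/R = 40000/179000000 = 223.464 μs.
38 queued → 8491.62 μs.
Queuing delay = 8490 μs.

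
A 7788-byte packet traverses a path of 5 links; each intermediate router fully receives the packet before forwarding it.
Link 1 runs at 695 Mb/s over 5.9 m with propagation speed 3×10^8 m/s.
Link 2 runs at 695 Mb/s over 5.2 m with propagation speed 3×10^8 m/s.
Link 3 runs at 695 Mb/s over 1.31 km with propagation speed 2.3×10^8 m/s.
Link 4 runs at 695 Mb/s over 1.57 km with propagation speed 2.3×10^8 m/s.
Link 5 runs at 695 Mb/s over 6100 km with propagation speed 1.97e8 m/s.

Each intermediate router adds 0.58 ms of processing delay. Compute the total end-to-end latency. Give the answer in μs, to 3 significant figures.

L = 7788 × 8 = 62304 bits.
Transmission delay per hop = L/R = 62304/695000000 = 89.646 μs; 5 hops → 448.23 μs.
Propagation delays (d/s per hop): 0.0196667, 0.0173333, 5.69565, 6.82609, 30964.5 μs; sum = 30977 μs.
Processing at 4 router(s): 4 × 0.58 ms = 2320 μs.
End-to-end = 33700 μs.

33700 μs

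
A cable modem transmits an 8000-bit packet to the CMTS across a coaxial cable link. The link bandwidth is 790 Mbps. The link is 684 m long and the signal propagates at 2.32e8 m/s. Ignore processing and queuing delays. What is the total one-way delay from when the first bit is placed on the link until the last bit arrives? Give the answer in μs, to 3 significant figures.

13.1 μs

Transmission delay = L/R = 8000 / 790000000 = 10.1266 μs.
Propagation delay = d/s = 684 m / 2.32e+08 m/s = 2.94828 μs.
Total = 13.1 μs.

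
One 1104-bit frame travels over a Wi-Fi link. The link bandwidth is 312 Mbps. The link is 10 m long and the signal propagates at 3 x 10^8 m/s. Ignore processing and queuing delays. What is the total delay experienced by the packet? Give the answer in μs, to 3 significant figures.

Transmission delay = L/R = 1104 / 312000000 = 3.53846 μs.
Propagation delay = d/s = 10 m / 300000000 m/s = 0.0333333 μs.
Total = 3.57 μs.

3.57 μs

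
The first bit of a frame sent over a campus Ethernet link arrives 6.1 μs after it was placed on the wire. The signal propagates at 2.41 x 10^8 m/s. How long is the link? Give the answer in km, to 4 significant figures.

1.470 km

d = s × t_prop = 241000000 × 6.1e-06 = 1.470 km.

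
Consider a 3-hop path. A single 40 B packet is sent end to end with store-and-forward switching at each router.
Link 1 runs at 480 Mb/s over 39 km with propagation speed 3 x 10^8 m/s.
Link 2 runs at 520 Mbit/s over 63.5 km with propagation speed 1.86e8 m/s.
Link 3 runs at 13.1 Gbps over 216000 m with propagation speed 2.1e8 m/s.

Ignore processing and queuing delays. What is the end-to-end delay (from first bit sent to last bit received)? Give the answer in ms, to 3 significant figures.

1.50 ms

L = 40 × 8 = 320 bits.
Transmission delays (L/R per hop): 0.000666667, 0.000615385, 2.44275e-05 ms; sum = 0.00130648 ms.
Propagation delays (d/s per hop): 0.13, 0.341398, 1.02857 ms; sum = 1.49997 ms.
End-to-end = 1.50 ms.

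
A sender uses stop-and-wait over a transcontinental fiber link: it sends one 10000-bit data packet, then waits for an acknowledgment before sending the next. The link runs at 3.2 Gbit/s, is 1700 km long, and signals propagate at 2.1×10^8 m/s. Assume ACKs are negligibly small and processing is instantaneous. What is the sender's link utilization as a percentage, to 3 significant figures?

t_tx = L/R = 10000/3200000000 = 3.125e-06 s.
t_prop = 1700000/210000000 = 0.00809524 s; RTT = 0.0161905 s.
Cycle = t_tx + RTT = 0.0161936 s.
Utilization = t_tx / cycle = 3.125e-06/0.0161936 = 0.0193 %.

0.0193 %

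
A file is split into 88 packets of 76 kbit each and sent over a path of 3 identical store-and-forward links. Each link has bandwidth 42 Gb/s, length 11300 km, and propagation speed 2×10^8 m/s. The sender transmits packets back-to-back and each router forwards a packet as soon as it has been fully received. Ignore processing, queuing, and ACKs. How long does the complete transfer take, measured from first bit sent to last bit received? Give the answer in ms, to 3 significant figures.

170 ms

Per-hop transmission t_tx = L/R = 76000/42000000000 = 0.00180952 ms.
Per-hop propagation t_prop = 11300000/200000000 = 56.5 ms.
Pipeline fill: first packet needs 3·t_tx to clear all hops; remaining 87 packets each add one t_tx.
Total = (3+88-1)·t_tx + 3·t_prop = 90·0.00180952 + 3·56.5 = 170 ms.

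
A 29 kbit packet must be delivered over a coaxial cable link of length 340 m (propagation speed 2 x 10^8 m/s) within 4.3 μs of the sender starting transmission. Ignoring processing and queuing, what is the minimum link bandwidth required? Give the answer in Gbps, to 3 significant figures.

11.2 Gbps

Propagation delay = 340 / 200000000 = 1.7 μs.
Transmission budget = 4.3 − 1.7 = 2.6 μs.
R ≥ L / t_tx = 29000 bits / 2.6e-06 s = 11.2 Gbps.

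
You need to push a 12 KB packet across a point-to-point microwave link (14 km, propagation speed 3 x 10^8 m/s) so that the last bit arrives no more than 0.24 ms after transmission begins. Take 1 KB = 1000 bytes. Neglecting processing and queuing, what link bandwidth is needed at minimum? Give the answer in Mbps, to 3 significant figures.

L = 96000 bits.
Propagation delay = 14000 / 300000000 = 0.0466667 ms.
Transmission budget = 0.24 − 0.0466667 = 0.193333 ms.
R ≥ L / t_tx = 96000 bits / 0.000193333 s = 497 Mbps.

497 Mbps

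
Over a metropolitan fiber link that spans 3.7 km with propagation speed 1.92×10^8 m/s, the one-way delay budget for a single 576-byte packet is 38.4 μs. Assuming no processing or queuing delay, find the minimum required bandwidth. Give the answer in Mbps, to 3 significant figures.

L = 4608 bits.
Propagation delay = 3700 / 192000000 = 19.2708 μs.
Transmission budget = 38.4 − 19.2708 = 19.1292 μs.
R ≥ L / t_tx = 4608 bits / 1.91292e-05 s = 241 Mbps.

241 Mbps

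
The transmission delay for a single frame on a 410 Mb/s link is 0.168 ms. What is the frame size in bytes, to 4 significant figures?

8610 bytes

L = R × t_tx = 410000000 b/s × 0.000168 s = 68880 bits.
In bytes: 68880 / 8 = 8610 bytes.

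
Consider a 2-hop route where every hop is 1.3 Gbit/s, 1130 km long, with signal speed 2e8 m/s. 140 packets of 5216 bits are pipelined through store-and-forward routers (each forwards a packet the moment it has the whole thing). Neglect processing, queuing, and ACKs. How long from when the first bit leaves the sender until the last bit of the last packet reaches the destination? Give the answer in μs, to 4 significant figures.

11870 μs

Per-hop transmission t_tx = L/R = 5216/1300000000 = 4.01231 μs.
Per-hop propagation t_prop = 1130000/200000000 = 5650 μs.
Pipeline fill: first packet needs 2·t_tx to clear all hops; remaining 139 packets each add one t_tx.
Total = (2+140-1)·t_tx + 2·t_prop = 141·4.01231 + 2·5650 = 11870 μs.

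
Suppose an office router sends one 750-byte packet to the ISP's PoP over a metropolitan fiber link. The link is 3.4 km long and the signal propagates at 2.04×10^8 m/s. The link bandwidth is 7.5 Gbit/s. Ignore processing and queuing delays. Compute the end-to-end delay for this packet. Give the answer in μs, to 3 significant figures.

17.5 μs

L = 750 × 8 = 6000 bits.
Transmission delay = L/R = 6000 / 7500000000 = 0.8 μs.
Propagation delay = d/s = 3400 m / 204000000 m/s = 16.6667 μs.
Total = 17.5 μs.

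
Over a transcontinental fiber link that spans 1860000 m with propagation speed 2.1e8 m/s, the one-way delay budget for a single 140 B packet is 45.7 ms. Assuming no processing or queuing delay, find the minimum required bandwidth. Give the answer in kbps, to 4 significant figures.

L = 1120 bits.
Propagation delay = 1860000 / 210000000 = 8.85714 ms.
Transmission budget = 45.7 − 8.85714 = 36.8429 ms.
R ≥ L / t_tx = 1120 bits / 0.0368429 s = 30.40 kbps.

30.40 kbps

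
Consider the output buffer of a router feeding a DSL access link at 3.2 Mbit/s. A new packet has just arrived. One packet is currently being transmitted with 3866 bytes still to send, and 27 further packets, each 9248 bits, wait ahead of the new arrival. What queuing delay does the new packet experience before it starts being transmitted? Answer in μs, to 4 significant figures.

Each queued packet: L/R = 9248/3200000 = 2890 μs.
27 queued → 78030 μs.
Plus remaining 30928 bits of current packet: 9665 μs.
Queuing delay = 87700 μs.

87700 μs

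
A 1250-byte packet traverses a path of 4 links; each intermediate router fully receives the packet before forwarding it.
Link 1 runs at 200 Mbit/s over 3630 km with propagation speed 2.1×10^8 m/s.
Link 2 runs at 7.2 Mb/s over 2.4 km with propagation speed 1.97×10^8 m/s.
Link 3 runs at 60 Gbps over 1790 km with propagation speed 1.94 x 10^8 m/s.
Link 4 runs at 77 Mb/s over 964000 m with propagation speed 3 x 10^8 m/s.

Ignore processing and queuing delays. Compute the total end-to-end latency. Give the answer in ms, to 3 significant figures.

31.3 ms

L = 1250 × 8 = 10000 bits.
Transmission delays (L/R per hop): 0.05, 1.38889, 0.000166667, 0.12987 ms; sum = 1.56893 ms.
Propagation delays (d/s per hop): 17.2857, 0.0121827, 9.2268, 3.21333 ms; sum = 29.738 ms.
End-to-end = 31.3 ms.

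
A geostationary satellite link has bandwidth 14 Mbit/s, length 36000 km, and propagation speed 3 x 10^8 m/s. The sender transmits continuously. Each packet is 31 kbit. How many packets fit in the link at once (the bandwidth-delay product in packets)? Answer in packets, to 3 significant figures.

54.2 packets

Propagation delay = 36000000 / 300000000 = 0.12 s.
BDP = R × t_prop = 14000000 × 0.12 = 1680000 bits.
In packets of 31000 bits: 54.2 packets.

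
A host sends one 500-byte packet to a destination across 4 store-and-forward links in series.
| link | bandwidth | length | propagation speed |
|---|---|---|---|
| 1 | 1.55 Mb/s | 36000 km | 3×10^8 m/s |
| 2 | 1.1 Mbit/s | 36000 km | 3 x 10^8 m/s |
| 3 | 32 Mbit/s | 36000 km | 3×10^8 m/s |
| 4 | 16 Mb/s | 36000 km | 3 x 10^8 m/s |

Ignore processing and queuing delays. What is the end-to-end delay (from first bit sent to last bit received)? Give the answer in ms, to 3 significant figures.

L = 500 × 8 = 4000 bits.
Transmission delays (L/R per hop): 2.58065, 3.63636, 0.125, 0.25 ms; sum = 6.59201 ms.
Propagation delays (d/s per hop): 120, 120, 120, 120 ms; sum = 480 ms.
End-to-end = 487 ms.

487 ms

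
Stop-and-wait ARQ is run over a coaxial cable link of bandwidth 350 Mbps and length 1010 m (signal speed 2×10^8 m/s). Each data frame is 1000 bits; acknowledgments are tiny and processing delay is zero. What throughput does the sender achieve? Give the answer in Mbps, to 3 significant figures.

77.2 Mbps

t_tx = L/R = 1000/350000000 = 2.85714e-06 s.
t_prop = 1010/200000000 = 5.05e-06 s; RTT = 1.01e-05 s.
Cycle = t_tx + RTT = 1.29571e-05 s.
Throughput = L / cycle = 1000 / 1.29571e-05 = 77.2 Mbps.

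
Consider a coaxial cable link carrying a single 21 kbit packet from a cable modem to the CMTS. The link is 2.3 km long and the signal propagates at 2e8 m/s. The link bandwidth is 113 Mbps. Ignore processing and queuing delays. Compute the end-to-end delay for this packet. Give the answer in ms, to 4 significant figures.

0.1973 ms

L = 21000 bits.
Transmission delay = L/R = 21000 / 113000000 = 0.185841 ms.
Propagation delay = d/s = 2300 m / 200000000 m/s = 0.0115 ms.
Total = 0.1973 ms.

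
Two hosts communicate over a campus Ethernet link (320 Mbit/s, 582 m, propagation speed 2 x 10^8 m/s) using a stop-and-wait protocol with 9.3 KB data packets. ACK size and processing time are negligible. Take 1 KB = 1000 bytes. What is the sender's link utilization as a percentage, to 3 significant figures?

97.6 %

t_tx = L/R = 74400/320000000 = 0.0002325 s.
t_prop = 582/200000000 = 2.91e-06 s; RTT = 5.82e-06 s.
Cycle = t_tx + RTT = 0.00023832 s.
Utilization = t_tx / cycle = 0.0002325/0.00023832 = 97.6 %.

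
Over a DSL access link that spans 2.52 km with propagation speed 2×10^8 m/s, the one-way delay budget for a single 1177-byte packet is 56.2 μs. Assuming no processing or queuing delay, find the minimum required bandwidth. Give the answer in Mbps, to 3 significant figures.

216 Mbps

L = 9416 bits.
Propagation delay = 2520 / 200000000 = 12.6 μs.
Transmission budget = 56.2 − 12.6 = 43.6 μs.
R ≥ L / t_tx = 9416 bits / 4.36e-05 s = 216 Mbps.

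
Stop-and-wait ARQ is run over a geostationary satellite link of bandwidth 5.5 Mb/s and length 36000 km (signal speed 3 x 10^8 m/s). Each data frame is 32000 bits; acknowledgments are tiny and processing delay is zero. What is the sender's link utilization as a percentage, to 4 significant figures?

2.367 %

t_tx = L/R = 32000/5500000 = 0.00581818 s.
t_prop = 36000000/300000000 = 0.12 s; RTT = 0.24 s.
Cycle = t_tx + RTT = 0.245818 s.
Utilization = t_tx / cycle = 0.00581818/0.245818 = 2.367 %.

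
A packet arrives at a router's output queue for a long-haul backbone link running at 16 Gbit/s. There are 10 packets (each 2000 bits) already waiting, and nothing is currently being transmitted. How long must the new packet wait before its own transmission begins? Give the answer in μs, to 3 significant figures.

Each queued packet: L/R = 2000/16000000000 = 0.125 μs.
10 queued → 1.25 μs.
Queuing delay = 1.25 μs.

1.25 μs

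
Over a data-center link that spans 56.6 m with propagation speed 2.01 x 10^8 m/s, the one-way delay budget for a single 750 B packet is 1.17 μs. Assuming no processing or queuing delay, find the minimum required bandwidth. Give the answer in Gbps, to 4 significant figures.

6.754 Gbps

L = 6000 bits.
Propagation delay = 56.6 / 2.01e+08 = 0.281592 μs.
Transmission budget = 1.17 − 0.281592 = 0.888408 μs.
R ≥ L / t_tx = 6000 bits / 8.88408e-07 s = 6.754 Gbps.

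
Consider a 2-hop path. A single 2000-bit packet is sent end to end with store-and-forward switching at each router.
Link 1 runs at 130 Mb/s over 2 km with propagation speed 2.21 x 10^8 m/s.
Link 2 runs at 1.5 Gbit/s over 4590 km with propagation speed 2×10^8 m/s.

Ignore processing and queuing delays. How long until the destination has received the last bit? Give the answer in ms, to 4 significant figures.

22.98 ms

Transmission delays (L/R per hop): 0.0153846, 0.00133333 ms; sum = 0.0167179 ms.
Propagation delays (d/s per hop): 0.00904977, 22.95 ms; sum = 22.959 ms.
End-to-end = 22.98 ms.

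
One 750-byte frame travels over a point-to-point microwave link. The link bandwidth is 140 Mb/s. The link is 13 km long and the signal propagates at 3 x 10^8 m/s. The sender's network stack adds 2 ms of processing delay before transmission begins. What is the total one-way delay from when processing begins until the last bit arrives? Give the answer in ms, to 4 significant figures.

L = 750 × 8 = 6000 bits.
Transmission delay = L/R = 6000 / 140000000 = 0.0428571 ms.
Propagation delay = d/s = 13000 m / 300000000 m/s = 0.0433333 ms.
Plus processing delay 2 ms = 2 ms.
Total = 2.086 ms.

2.086 ms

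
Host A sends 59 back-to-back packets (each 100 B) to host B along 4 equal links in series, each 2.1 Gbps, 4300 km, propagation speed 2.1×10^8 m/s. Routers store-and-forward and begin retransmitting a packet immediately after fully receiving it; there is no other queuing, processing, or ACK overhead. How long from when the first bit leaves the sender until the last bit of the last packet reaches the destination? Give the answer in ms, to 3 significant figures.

Per-hop transmission t_tx = L/R = 800/2100000000 = 0.000380952 ms.
Per-hop propagation t_prop = 4300000/210000000 = 20.4762 ms.
Pipeline fill: first packet needs 4·t_tx to clear all hops; remaining 58 packets each add one t_tx.
Total = (4+59-1)·t_tx + 4·t_prop = 62·0.000380952 + 4·20.4762 = 81.9 ms.

81.9 ms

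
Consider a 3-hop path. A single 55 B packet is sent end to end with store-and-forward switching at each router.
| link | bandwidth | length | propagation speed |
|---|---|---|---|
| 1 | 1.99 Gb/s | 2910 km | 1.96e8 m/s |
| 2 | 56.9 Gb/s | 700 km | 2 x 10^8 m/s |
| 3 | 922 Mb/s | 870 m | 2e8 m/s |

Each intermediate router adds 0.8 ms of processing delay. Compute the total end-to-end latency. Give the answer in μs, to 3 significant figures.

L = 55 × 8 = 440 bits.
Transmission delays (L/R per hop): 0.221106, 0.00773286, 0.477223 μs; sum = 0.706062 μs.
Propagation delays (d/s per hop): 14846.9, 3500, 4.35 μs; sum = 18351.3 μs.
Processing at 2 router(s): 2 × 0.8 ms = 1600 μs.
End-to-end = 20000 μs.

20000 μs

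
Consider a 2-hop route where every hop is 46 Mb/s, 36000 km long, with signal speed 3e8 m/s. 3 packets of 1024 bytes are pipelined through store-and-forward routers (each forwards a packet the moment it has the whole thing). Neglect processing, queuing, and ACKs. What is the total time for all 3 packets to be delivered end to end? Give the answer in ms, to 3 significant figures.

241 ms

Per-hop transmission t_tx = L/R = 8192/46000000 = 0.178087 ms.
Per-hop propagation t_prop = 36000000/300000000 = 120 ms.
Pipeline fill: first packet needs 2·t_tx to clear all hops; remaining 2 packets each add one t_tx.
Total = (2+3-1)·t_tx + 2·t_prop = 4·0.178087 + 2·120 = 241 ms.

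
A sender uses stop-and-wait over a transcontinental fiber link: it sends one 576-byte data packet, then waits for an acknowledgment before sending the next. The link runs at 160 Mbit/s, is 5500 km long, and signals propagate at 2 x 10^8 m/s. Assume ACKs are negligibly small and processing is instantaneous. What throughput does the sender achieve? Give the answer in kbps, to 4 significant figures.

t_tx = L/R = 4608/160000000 = 2.88e-05 s.
t_prop = 5500000/200000000 = 0.0275 s; RTT = 0.055 s.
Cycle = t_tx + RTT = 0.0550288 s.
Throughput = L / cycle = 4608 / 0.0550288 = 83.74 kbps.

83.74 kbps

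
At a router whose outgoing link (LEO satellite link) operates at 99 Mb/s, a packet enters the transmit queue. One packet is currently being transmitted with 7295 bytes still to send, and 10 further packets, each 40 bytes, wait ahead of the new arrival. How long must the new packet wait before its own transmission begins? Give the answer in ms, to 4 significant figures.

Each queued packet: L/R = 320/99000000 = 0.00323232 ms.
10 queued → 0.0323232 ms.
Plus remaining 58360 bits of current packet: 0.589495 ms.
Queuing delay = 0.6218 ms.

0.6218 ms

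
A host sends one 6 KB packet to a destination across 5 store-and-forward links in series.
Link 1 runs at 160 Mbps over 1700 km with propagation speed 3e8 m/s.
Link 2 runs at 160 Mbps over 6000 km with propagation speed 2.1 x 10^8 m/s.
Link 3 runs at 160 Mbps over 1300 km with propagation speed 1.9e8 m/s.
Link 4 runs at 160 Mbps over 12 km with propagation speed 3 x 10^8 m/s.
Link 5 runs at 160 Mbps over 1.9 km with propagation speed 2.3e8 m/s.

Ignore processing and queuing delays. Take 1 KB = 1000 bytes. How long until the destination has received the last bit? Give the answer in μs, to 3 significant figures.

42600 μs

L = 48000 bits.
Transmission delay per hop = L/R = 48000/160000000 = 300 μs; 5 hops → 1500 μs.
Propagation delays (d/s per hop): 5666.67, 28571.4, 6842.11, 40, 8.26087 μs; sum = 41128.5 μs.
End-to-end = 42600 μs.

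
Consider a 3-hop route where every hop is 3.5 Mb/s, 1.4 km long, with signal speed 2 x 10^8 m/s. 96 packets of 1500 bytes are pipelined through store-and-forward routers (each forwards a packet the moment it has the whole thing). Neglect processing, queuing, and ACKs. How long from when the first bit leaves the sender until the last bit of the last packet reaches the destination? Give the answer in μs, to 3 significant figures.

Per-hop transmission t_tx = L/R = 12000/3500000 = 3428.57 μs.
Per-hop propagation t_prop = 1400/200000000 = 7 μs.
Pipeline fill: first packet needs 3·t_tx to clear all hops; remaining 95 packets each add one t_tx.
Total = (3+96-1)·t_tx + 3·t_prop = 98·3428.57 + 3·7 = 336000 μs.

336000 μs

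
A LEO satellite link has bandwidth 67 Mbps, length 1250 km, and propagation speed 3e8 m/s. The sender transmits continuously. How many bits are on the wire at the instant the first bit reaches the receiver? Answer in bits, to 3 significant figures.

279000 bits

Propagation delay = 1250000 / 300000000 = 0.00416667 s.
BDP = R × t_prop = 67000000 × 0.00416667 = 279167 bits.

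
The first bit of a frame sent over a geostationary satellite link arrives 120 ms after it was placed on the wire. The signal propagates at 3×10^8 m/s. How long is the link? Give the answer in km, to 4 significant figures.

36000 km

d = s × t_prop = 300000000 × 0.12 = 36000 km.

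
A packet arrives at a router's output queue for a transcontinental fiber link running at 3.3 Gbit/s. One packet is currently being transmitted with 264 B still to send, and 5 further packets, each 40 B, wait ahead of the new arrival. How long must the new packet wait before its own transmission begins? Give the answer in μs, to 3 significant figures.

1.12 μs

Each queued packet: L/R = 320/3300000000 = 0.0969697 μs.
5 queued → 0.484848 μs.
Plus remaining 2112 bits of current packet: 0.64 μs.
Queuing delay = 1.12 μs.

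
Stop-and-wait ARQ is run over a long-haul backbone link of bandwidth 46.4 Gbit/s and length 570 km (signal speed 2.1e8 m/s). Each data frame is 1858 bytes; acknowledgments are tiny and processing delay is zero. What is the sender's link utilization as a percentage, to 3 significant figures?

0.00590 %

t_tx = L/R = 14864/46400000000 = 3.20345e-07 s.
t_prop = 570000/210000000 = 0.00271429 s; RTT = 0.00542857 s.
Cycle = t_tx + RTT = 0.00542889 s.
Utilization = t_tx / cycle = 3.20345e-07/0.00542889 = 0.00590 %.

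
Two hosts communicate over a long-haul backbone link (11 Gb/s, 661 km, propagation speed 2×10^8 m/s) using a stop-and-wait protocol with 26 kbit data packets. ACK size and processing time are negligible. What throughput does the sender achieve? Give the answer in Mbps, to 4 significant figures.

3.932 Mbps

t_tx = L/R = 26000/11000000000 = 2.36364e-06 s.
t_prop = 661000/200000000 = 0.003305 s; RTT = 0.00661 s.
Cycle = t_tx + RTT = 0.00661236 s.
Throughput = L / cycle = 26000 / 0.00661236 = 3.932 Mbps.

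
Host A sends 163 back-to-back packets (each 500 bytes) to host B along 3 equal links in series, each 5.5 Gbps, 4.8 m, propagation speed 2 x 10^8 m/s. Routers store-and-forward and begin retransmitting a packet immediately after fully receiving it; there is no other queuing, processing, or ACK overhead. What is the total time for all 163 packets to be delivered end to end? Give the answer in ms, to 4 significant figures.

Per-hop transmission t_tx = L/R = 4000/5500000000 = 0.000727273 ms.
Per-hop propagation t_prop = 4.8/200000000 = 2.4e-05 ms.
Pipeline fill: first packet needs 3·t_tx to clear all hops; remaining 162 packets each add one t_tx.
Total = (3+163-1)·t_tx + 3·t_prop = 165·0.000727273 + 3·2.4e-05 = 0.1201 ms.

0.1201 ms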